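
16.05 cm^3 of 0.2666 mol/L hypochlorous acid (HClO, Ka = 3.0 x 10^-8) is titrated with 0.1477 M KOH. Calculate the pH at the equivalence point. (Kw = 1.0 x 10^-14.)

n(HClO) = 0.2666 x 0.01605 = 0.004279 mol; V(KOH) at equivalence = 0.004279/0.1477 = 0.02897 L.
At equivalence all the acid is converted to ClO-; total volume = 0.01605 + 0.02897 = 0.04502 L, so [ClO-] = 0.004279/0.04502 = 0.09504 M.
Kb = Kw/Ka = 1.0e-14 / 3.0 x 10^-8 = 3.33e-7.
[OH^-] = sqrt(Kb x [ClO-]) = sqrt(3.33e-7 x 0.09504) = 0.000178 M.
pOH = 3.75, so pH = 14.00 - 3.75 = 10.25.

10.25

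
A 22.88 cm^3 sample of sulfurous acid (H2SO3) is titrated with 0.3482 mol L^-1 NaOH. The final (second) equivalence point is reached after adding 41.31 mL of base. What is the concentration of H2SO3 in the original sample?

n(NaOH) = 0.3482 x 0.04131 = 0.01438 mol.
At the final (second) equivalence point, 2 mol OH^- react per mol H2SO3, so n(H2SO3) = 0.01438 / 2 = 0.007192 mol.
[H2SO3] = 0.007192 / 0.02288 L = 0.314 M.

0.314 M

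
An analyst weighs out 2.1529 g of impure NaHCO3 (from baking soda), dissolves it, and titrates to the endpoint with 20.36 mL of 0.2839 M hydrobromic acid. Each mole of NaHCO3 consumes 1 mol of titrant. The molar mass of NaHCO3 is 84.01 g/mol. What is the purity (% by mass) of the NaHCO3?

22.6%

n(HBr) = 0.2839 x 0.02036 = 0.005780 mol.
n(NaHCO3) = 0.005780 / 1 = 0.005780 mol.
mass of NaHCO3 = 0.005780 x 84.01 = 0.4856 g.
% purity = 0.4856 / 2.1529 x 100 = 22.6%.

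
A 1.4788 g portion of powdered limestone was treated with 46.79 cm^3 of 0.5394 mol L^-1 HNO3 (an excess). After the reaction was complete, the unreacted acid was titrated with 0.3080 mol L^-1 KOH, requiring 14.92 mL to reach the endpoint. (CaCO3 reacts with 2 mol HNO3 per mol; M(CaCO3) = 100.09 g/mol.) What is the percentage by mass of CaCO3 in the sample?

Total n(HNO3) added = 0.5394 x 0.04679 = 0.02524 mol.
n(KOH) used = 0.3080 x 0.01492 = 0.004595 mol, which equals the excess n(HNO3).
So n(HNO3) consumed by the sample = 0.02524 - 0.004595 = 0.02064 mol.
n(CaCO3) = 0.02064 / 2 = 0.01032 mol.
mass CaCO3 = 0.01032 x 100.09 = 1.033 g, so %CaCO3 = 1.033/1.4788 x 100 = 69.9%.

69.9%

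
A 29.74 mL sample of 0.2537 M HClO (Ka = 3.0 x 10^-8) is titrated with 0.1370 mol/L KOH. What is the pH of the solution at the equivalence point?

n(HClO) = 0.2537 x 0.02974 = 0.007545 mol; V(KOH) at equivalence = 0.007545/0.1370 = 0.05507 L.
At equivalence all the acid is converted to ClO-; total volume = 0.02974 + 0.05507 = 0.08481 L, so [ClO-] = 0.007545/0.08481 = 0.08896 M.
Kb = Kw/Ka = 1.0e-14 / 3.0 x 10^-8 = 3.33e-7.
[OH^-] = sqrt(Kb x [ClO-]) = sqrt(3.33e-7 x 0.08896) = 0.000172 M.
pOH = 3.76, so pH = 14.00 - 3.76 = 10.24.

10.24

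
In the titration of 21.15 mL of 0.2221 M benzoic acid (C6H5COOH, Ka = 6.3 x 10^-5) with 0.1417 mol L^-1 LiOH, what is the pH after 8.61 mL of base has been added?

Initial n(C6H5COOH) = 0.2221 x 0.02115 = 0.004697 mol.
n(LiOH) added = 0.1417 x 0.008610 = 0.001220 mol, converting that many moles of C6H5COOH to C6H5COO-.
Remaining n(C6H5COOH) = 0.003477 mol; n(C6H5COO-) = 0.001220 mol.
By Henderson-Hasselbalch, pH = pKa + log([A^-]/[HA]) = 4.20 + log(0.001220/0.003477) = 4.20 + (-0.45) = 3.75.

3.75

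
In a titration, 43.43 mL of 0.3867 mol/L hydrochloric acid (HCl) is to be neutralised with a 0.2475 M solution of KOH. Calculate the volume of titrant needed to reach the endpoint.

67.9 mL

n(HCl) = 0.3867 mol/L x 0.04343 L = 0.01679 mol.
At equivalence n(KOH) = n(HCl) = 0.01679 mol.
V(KOH) = 0.01679 / 0.2475 = 0.06786 L = 67.9 mL.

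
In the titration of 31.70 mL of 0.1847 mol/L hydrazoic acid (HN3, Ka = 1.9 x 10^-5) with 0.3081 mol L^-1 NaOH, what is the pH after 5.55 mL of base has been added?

4.34

Initial n(HN3) = 0.1847 x 0.03170 = 0.005855 mol.
n(NaOH) added = 0.3081 x 0.005550 = 0.001710 mol, converting that many moles of HN3 to N3-.
Remaining n(HN3) = 0.004145 mol; n(N3-) = 0.001710 mol.
By Henderson-Hasselbalch, pH = pKa + log([A^-]/[HA]) = 4.72 + log(0.001710/0.004145) = 4.72 + (-0.38) = 4.34.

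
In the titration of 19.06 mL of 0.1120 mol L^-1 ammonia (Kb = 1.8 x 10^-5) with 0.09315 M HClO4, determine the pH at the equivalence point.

n(NH3) = 0.1120 x 0.01906 = 0.002135 mol; V(HClO4) at equivalence = 0.002135/0.09315 = 0.02292 L.
At equivalence the base is fully converted to NH4+; total volume = 0.04198 L, so [NH4+] = 0.002135/0.04198 = 0.05085 M.
Ka(NH4+) = Kw/Kb = 1.0e-14 / 1.8 x 10^-5 = 5.56e-10.
[H^+] = sqrt(Ka x [NH4+]) = sqrt(5.56e-10 x 0.05085) = 5.32e-6 M.
pH = -log(5.32e-6) = 5.27.

5.27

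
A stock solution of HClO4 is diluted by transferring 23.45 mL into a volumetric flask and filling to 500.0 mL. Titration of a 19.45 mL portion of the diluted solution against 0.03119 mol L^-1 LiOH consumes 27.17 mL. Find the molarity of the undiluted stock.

n(LiOH) = 0.03119 x 0.02717 = 0.0008474 mol.
n(HClO4) in the aliquot = 0.0008474 mol.
[diluted HClO4] = 0.0008474 / 0.01945 = 0.04357 M.
Dilution factor = 500.0/23.45 = 21.32, so [stock] = 0.04357 x 21.32 = 0.929 M.

0.929 M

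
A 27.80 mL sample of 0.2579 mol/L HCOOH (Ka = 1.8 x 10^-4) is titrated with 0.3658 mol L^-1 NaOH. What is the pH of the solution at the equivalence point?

8.46

n(HCOOH) = 0.2579 x 0.02780 = 0.007170 mol; V(NaOH) at equivalence = 0.007170/0.3658 = 0.01960 L.
At equivalence all the acid is converted to HCOO-; total volume = 0.02780 + 0.01960 = 0.04740 L, so [HCOO-] = 0.007170/0.04740 = 0.1513 M.
Kb = Kw/Ka = 1.0e-14 / 1.8 x 10^-4 = 5.56e-11.
[OH^-] = sqrt(Kb x [HCOO-]) = sqrt(5.56e-11 x 0.1513) = 2.90e-6 M.
pOH = 5.54, so pH = 14.00 - 5.54 = 8.46.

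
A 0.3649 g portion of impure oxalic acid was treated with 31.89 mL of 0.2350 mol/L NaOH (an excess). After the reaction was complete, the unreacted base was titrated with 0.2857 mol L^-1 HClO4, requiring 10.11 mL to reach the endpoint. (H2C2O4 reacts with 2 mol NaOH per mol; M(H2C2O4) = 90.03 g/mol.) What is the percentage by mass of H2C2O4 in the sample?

Total n(NaOH) added = 0.2350 x 0.03189 = 0.007494 mol.
n(HClO4) used = 0.2857 x 0.01011 = 0.002888 mol, which equals the excess n(NaOH).
So n(NaOH) consumed by the sample = 0.007494 - 0.002888 = 0.004606 mol.
n(H2C2O4) = 0.004606 / 2 = 0.002303 mol.
mass H2C2O4 = 0.002303 x 90.03 = 0.2073 g, so %H2C2O4 = 0.2073/0.3649 x 100 = 56.8%.

56.8%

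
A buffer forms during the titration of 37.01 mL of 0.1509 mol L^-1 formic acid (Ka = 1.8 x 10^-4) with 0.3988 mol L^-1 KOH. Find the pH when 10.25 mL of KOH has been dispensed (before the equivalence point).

Initial n(HCOOH) = 0.1509 x 0.03701 = 0.005585 mol.
n(KOH) added = 0.3988 x 0.01025 = 0.004088 mol, converting that many moles of HCOOH to HCOO-.
Remaining n(HCOOH) = 0.001497 mol; n(HCOO-) = 0.004088 mol.
By Henderson-Hasselbalch, pH = pKa + log([A^-]/[HA]) = 3.74 + log(0.004088/0.001497) = 3.74 + (+0.44) = 4.18.

4.18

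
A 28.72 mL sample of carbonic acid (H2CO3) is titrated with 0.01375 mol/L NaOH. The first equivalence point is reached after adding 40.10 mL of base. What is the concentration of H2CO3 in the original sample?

n(NaOH) = 0.01375 x 0.04010 = 0.0005514 mol.
At the first equivalence point, 1 mol OH^- react per mol H2CO3, so n(H2CO3) = 0.0005514 / 1 = 0.0005514 mol.
[H2CO3] = 0.0005514 / 0.02872 L = 0.0192 M.

0.0192 M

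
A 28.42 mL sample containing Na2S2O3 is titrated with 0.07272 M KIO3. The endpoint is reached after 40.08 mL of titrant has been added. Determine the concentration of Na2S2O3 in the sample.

0.615 M

n(KIO3) = 0.07272 x 0.04008 = 0.002915 mol.
From the balanced equation, 1 mol KIO3 reacts with 6 mol Na2S2O3, so n(Na2S2O3) = 0.002915 x 6/1 = 0.01749 mol.
[Na2S2O3] = 0.01749 / 0.02842 L = 0.615 M.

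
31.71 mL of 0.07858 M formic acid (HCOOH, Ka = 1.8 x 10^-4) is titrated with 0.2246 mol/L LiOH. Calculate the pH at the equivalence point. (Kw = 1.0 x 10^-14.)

n(HCOOH) = 0.07858 x 0.03171 = 0.002492 mol; V(LiOH) at equivalence = 0.002492/0.2246 = 0.01109 L.
At equivalence all the acid is converted to HCOO-; total volume = 0.03171 + 0.01109 = 0.04280 L, so [HCOO-] = 0.002492/0.04280 = 0.05821 M.
Kb = Kw/Ka = 1.0e-14 / 1.8 x 10^-4 = 5.56e-11.
[OH^-] = sqrt(Kb x [HCOO-]) = sqrt(5.56e-11 x 0.05821) = 1.80e-6 M.
pOH = 5.75, so pH = 14.00 - 5.75 = 8.25.

8.25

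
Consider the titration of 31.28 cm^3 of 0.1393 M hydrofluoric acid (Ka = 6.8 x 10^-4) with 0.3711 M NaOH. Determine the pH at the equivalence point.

n(HF) = 0.1393 x 0.03128 = 0.004357 mol; V(NaOH) at equivalence = 0.004357/0.3711 = 0.01174 L.
At equivalence all the acid is converted to F-; total volume = 0.03128 + 0.01174 = 0.04302 L, so [F-] = 0.004357/0.04302 = 0.1013 M.
Kb = Kw/Ka = 1.0e-14 / 6.8 x 10^-4 = 1.47e-11.
[OH^-] = sqrt(Kb x [F-]) = sqrt(1.47e-11 x 0.1013) = 1.22e-6 M.
pOH = 5.91, so pH = 14.00 - 5.91 = 8.09.

8.09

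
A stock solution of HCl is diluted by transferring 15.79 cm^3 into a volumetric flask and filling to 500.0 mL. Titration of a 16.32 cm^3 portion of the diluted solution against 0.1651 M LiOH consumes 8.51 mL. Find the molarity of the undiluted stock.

n(LiOH) = 0.1651 x 0.008510 = 0.001405 mol.
n(HCl) in the aliquot = 0.001405 mol.
[diluted HCl] = 0.001405 / 0.01632 = 0.08609 M.
Dilution factor = 500.0/15.79 = 31.67, so [stock] = 0.08609 x 31.67 = 2.73 M.

2.73 M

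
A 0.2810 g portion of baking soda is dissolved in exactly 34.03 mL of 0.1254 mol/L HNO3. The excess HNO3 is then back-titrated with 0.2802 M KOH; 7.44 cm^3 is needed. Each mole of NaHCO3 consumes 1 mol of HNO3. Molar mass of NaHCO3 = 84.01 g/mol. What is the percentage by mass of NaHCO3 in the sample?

65.3%

Total n(HNO3) added = 0.1254 x 0.03403 = 0.004267 mol.
n(KOH) used = 0.2802 x 0.007440 = 0.002085 mol, which equals the excess n(HNO3).
So n(HNO3) consumed by the sample = 0.004267 - 0.002085 = 0.002183 mol.
n(NaHCO3) = 0.002183 / 1 = 0.002183 mol.
mass NaHCO3 = 0.002183 x 84.01 = 0.1834 g, so %NaHCO3 = 0.1834/0.2810 x 100 = 65.3%.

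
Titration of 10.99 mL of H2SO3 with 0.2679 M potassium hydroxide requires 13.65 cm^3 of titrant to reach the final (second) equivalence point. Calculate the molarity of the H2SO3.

0.166 M

n(KOH) = 0.2679 x 0.01365 = 0.003657 mol.
At the final (second) equivalence point, 2 mol OH^- react per mol H2SO3, so n(H2SO3) = 0.003657 / 2 = 0.001828 mol.
[H2SO3] = 0.001828 / 0.01099 L = 0.166 M.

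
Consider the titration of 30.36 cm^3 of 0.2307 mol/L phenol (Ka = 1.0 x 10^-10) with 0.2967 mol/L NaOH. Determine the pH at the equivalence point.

11.56

n(C6H5OH) = 0.2307 x 0.03036 = 0.007004 mol; V(NaOH) at equivalence = 0.007004/0.2967 = 0.02361 L.
At equivalence all the acid is converted to C6H5O-; total volume = 0.03036 + 0.02361 = 0.05397 L, so [C6H5O-] = 0.007004/0.05397 = 0.1298 M.
Kb = Kw/Ka = 1.0e-14 / 1.0 x 10^-10 = 0.000100.
[OH^-] = sqrt(Kb x [C6H5O-]) = sqrt(0.000100 x 0.1298) = 0.00360 M.
pOH = 2.44, so pH = 14.00 - 2.44 = 11.56.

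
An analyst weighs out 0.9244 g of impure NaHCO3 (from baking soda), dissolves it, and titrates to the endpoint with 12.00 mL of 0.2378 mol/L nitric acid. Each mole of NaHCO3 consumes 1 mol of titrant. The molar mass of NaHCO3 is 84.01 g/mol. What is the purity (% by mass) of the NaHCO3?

n(HNO3) = 0.2378 x 0.01200 = 0.002854 mol.
n(NaHCO3) = 0.002854 / 1 = 0.002854 mol.
mass of NaHCO3 = 0.002854 x 84.01 = 0.2397 g.
% purity = 0.2397 / 0.9244 x 100 = 25.9%.

25.9%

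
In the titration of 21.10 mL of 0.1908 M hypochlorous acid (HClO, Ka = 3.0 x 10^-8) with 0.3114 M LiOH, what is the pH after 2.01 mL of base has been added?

Initial n(HClO) = 0.1908 x 0.02110 = 0.004026 mol.
n(LiOH) added = 0.3114 x 0.002010 = 0.0006259 mol, converting that many moles of HClO to ClO-.
Remaining n(HClO) = 0.003400 mol; n(ClO-) = 0.0006259 mol.
By Henderson-Hasselbalch, pH = pKa + log([A^-]/[HA]) = 7.52 + log(0.0006259/0.003400) = 7.52 + (-0.73) = 6.79.

6.79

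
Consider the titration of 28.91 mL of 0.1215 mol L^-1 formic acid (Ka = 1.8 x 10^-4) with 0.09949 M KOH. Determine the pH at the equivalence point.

n(HCOOH) = 0.1215 x 0.02891 = 0.003513 mol; V(KOH) at equivalence = 0.003513/0.09949 = 0.03531 L.
At equivalence all the acid is converted to HCOO-; total volume = 0.02891 + 0.03531 = 0.06422 L, so [HCOO-] = 0.003513/0.06422 = 0.05470 M.
Kb = Kw/Ka = 1.0e-14 / 1.8 x 10^-4 = 5.56e-11.
[OH^-] = sqrt(Kb x [HCOO-]) = sqrt(5.56e-11 x 0.05470) = 1.74e-6 M.
pOH = 5.76, so pH = 14.00 - 5.76 = 8.24.

8.24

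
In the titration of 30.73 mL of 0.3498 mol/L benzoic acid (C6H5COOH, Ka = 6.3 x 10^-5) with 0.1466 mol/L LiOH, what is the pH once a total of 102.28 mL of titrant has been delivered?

n(acid) = 0.3498 x 0.03073 = 0.01075 mol; n(LiOH) added = 0.1466 x 0.1023 = 0.01499 mol.
Base is in excess by 0.01499 - 0.01075 = 0.004245 mol in a total volume of 0.1330 L.
[OH^-] = 0.004245/0.1330 = 0.03191 M, so pOH = 1.50 and pH = 14.00 - 1.50 = 12.50.

12.50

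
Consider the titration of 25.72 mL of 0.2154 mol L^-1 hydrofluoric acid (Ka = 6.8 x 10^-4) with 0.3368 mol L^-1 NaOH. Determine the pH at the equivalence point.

n(HF) = 0.2154 x 0.02572 = 0.005540 mol; V(NaOH) at equivalence = 0.005540/0.3368 = 0.01645 L.
At equivalence all the acid is converted to F-; total volume = 0.02572 + 0.01645 = 0.04217 L, so [F-] = 0.005540/0.04217 = 0.1314 M.
Kb = Kw/Ka = 1.0e-14 / 6.8 x 10^-4 = 1.47e-11.
[OH^-] = sqrt(Kb x [F-]) = sqrt(1.47e-11 x 0.1314) = 1.39e-6 M.
pOH = 5.86, so pH = 14.00 - 5.86 = 8.14.

8.14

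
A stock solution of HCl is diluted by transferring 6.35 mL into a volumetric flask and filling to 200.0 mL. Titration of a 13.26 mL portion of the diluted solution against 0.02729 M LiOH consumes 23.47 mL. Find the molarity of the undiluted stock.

1.52 M

n(LiOH) = 0.02729 x 0.02347 = 0.0006405 mol.
n(HCl) in the aliquot = 0.0006405 mol.
[diluted HCl] = 0.0006405 / 0.01326 = 0.04830 M.
Dilution factor = 200.0/6.350 = 31.50, so [stock] = 0.04830 x 31.50 = 1.52 M.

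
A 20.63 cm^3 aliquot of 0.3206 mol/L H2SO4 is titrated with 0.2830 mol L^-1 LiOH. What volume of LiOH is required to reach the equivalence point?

n(H2SO4) = 0.3206 mol/L x 0.02063 L = 0.006614 mol.
The neutralisation is 1 H2SO4 : 2 LiOH, so n(LiOH) = 0.006614 x 2/1 = 0.01323 mol.
V(LiOH) = 0.01323 / 0.2830 = 0.04674 L = 46.7 mL.

46.7 mL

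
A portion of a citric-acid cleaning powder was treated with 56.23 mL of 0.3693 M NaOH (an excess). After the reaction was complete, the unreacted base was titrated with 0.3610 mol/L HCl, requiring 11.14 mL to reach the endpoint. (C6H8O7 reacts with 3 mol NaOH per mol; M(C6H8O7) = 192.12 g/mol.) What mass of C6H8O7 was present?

1.07 g

Total n(NaOH) added = 0.3693 x 0.05623 = 0.02077 mol.
n(HCl) used = 0.3610 x 0.01114 = 0.004022 mol, which equals the excess n(NaOH).
So n(NaOH) consumed by the sample = 0.02077 - 0.004022 = 0.01674 mol.
n(C6H8O7) = 0.01674 / 3 = 0.005581 mol.
mass = 0.005581 mol x 192.12 g/mol = 1.07 g.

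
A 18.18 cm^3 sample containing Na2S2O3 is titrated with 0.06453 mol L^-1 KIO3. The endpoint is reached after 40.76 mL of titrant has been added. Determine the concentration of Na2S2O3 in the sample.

0.868 M

n(KIO3) = 0.06453 x 0.04076 = 0.002630 mol.
From the balanced equation, 1 mol KIO3 reacts with 6 mol Na2S2O3, so n(Na2S2O3) = 0.002630 x 6/1 = 0.01578 mol.
[Na2S2O3] = 0.01578 / 0.01818 L = 0.868 M.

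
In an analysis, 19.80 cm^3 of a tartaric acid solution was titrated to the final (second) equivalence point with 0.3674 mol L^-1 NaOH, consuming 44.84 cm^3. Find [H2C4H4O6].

n(NaOH) = 0.3674 x 0.04484 = 0.01647 mol.
At the final (second) equivalence point, 2 mol OH^- react per mol H2C4H4O6, so n(H2C4H4O6) = 0.01647 / 2 = 0.008237 mol.
[H2C4H4O6] = 0.008237 / 0.01980 L = 0.416 M.

0.416 M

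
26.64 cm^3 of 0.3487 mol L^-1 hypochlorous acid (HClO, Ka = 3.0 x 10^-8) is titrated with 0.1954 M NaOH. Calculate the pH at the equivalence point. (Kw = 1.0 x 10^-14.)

n(HClO) = 0.3487 x 0.02664 = 0.009289 mol; V(NaOH) at equivalence = 0.009289/0.1954 = 0.04754 L.
At equivalence all the acid is converted to ClO-; total volume = 0.02664 + 0.04754 = 0.07418 L, so [ClO-] = 0.009289/0.07418 = 0.1252 M.
Kb = Kw/Ka = 1.0e-14 / 3.0 x 10^-8 = 3.33e-7.
[OH^-] = sqrt(Kb x [ClO-]) = sqrt(3.33e-7 x 0.1252) = 0.000204 M.
pOH = 3.69, so pH = 14.00 - 3.69 = 10.31.

10.31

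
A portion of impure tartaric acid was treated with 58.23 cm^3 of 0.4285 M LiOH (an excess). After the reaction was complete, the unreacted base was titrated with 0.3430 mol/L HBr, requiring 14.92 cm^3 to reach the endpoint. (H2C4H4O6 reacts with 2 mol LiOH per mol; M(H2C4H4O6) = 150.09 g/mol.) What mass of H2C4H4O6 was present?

Total n(LiOH) added = 0.4285 x 0.05823 = 0.02495 mol.
n(HBr) used = 0.3430 x 0.01492 = 0.005118 mol, which equals the excess n(LiOH).
So n(LiOH) consumed by the sample = 0.02495 - 0.005118 = 0.01983 mol.
n(H2C4H4O6) = 0.01983 / 2 = 0.009917 mol.
mass = 0.009917 mol x 150.09 g/mol = 1.49 g.

1.49 g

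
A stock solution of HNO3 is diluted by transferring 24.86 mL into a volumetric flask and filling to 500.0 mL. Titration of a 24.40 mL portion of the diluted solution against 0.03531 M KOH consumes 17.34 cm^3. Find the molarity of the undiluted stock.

n(KOH) = 0.03531 x 0.01734 = 0.0006123 mol.
n(HNO3) in the aliquot = 0.0006123 mol.
[diluted HNO3] = 0.0006123 / 0.02440 = 0.02509 M.
Dilution factor = 500.0/24.86 = 20.11, so [stock] = 0.02509 x 20.11 = 0.505 M.

0.505 M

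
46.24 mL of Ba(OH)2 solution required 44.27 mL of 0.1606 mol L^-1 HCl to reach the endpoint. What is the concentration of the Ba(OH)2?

n(HCl) delivered = 0.1606 x 0.04427 = 0.007110 mol.
The reaction is 1 Ba(OH)2 + 2 HCl, so n(Ba(OH)2) = 0.007110 x 1/2 = 0.003555 mol.
[Ba(OH)2] = 0.003555 mol / 0.04624 L = 0.0769 M.

0.0769 M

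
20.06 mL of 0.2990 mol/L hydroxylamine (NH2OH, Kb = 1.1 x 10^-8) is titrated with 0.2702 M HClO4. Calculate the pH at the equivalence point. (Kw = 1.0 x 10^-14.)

n(NH2OH) = 0.2990 x 0.02006 = 0.005998 mol; V(HClO4) at equivalence = 0.005998/0.2702 = 0.02220 L.
At equivalence the base is fully converted to NH3OH+; total volume = 0.04226 L, so [NH3OH+] = 0.005998/0.04226 = 0.1419 M.
Ka(NH3OH+) = Kw/Kb = 1.0e-14 / 1.1 x 10^-8 = 9.09e-7.
[H^+] = sqrt(Ka x [NH3OH+]) = sqrt(9.09e-7 x 0.1419) = 0.000359 M.
pH = -log(0.000359) = 3.44.

3.44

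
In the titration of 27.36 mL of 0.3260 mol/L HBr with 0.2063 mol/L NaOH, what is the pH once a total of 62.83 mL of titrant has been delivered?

n(acid) = 0.3260 x 0.02736 = 0.008919 mol; n(NaOH) added = 0.2063 x 0.06283 = 0.01296 mol.
Base is in excess by 0.01296 - 0.008919 = 0.004042 mol in a total volume of 0.09019 L.
[OH^-] = 0.004042/0.09019 = 0.04482 M, so pOH = 1.35 and pH = 14.00 - 1.35 = 12.65.

12.65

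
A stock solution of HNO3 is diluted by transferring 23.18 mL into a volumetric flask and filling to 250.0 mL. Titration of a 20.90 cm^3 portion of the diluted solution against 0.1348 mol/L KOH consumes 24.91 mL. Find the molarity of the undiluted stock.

n(KOH) = 0.1348 x 0.02491 = 0.003358 mol.
n(HNO3) in the aliquot = 0.003358 mol.
[diluted HNO3] = 0.003358 / 0.02090 = 0.1607 M.
Dilution factor = 250.0/23.18 = 10.79, so [stock] = 0.1607 x 10.79 = 1.73 M.

1.73 M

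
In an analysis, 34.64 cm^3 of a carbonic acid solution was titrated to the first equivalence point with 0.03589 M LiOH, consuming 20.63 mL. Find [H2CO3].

n(LiOH) = 0.03589 x 0.02063 = 0.0007404 mol.
At the first equivalence point, 1 mol OH^- react per mol H2CO3, so n(H2CO3) = 0.0007404 / 1 = 0.0007404 mol.
[H2CO3] = 0.0007404 / 0.03464 L = 0.0214 M.

0.0214 M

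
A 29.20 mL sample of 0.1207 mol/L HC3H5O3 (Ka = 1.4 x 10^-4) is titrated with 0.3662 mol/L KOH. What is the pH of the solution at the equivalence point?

8.41

n(HC3H5O3) = 0.1207 x 0.02920 = 0.003524 mol; V(KOH) at equivalence = 0.003524/0.3662 = 0.009624 L.
At equivalence all the acid is converted to C3H5O3-; total volume = 0.02920 + 0.009624 = 0.03882 L, so [C3H5O3-] = 0.003524/0.03882 = 0.09078 M.
Kb = Kw/Ka = 1.0e-14 / 1.4 x 10^-4 = 7.14e-11.
[OH^-] = sqrt(Kb x [C3H5O3-]) = sqrt(7.14e-11 x 0.09078) = 2.55e-6 M.
pOH = 5.59, so pH = 14.00 - 5.59 = 8.41.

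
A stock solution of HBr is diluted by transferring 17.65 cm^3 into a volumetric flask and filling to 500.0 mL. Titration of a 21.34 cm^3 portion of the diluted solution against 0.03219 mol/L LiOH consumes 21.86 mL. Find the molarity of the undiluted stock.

0.934 M

n(LiOH) = 0.03219 x 0.02186 = 0.0007037 mol.
n(HBr) in the aliquot = 0.0007037 mol.
[diluted HBr] = 0.0007037 / 0.02134 = 0.03297 M.
Dilution factor = 500.0/17.65 = 28.33, so [stock] = 0.03297 x 28.33 = 0.934 M.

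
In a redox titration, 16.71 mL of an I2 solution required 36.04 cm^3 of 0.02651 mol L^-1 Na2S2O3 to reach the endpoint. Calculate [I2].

0.0286 M

n(Na2S2O3) = 0.02651 x 0.03604 = 0.0009554 mol.
From the balanced equation, 2 mol Na2S2O3 reacts with 1 mol I2, so n(I2) = 0.0009554 x 1/2 = 0.0004777 mol.
[I2] = 0.0004777 / 0.01671 L = 0.0286 M.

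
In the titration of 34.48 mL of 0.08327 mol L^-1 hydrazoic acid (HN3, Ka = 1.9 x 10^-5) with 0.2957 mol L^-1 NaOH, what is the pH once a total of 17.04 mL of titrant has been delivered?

n(acid) = 0.08327 x 0.03448 = 0.002871 mol; n(NaOH) added = 0.2957 x 0.01704 = 0.005039 mol.
Base is in excess by 0.005039 - 0.002871 = 0.002168 mol in a total volume of 0.05152 L.
[OH^-] = 0.002168/0.05152 = 0.04207 M, so pOH = 1.38 and pH = 14.00 - 1.38 = 12.62.

12.62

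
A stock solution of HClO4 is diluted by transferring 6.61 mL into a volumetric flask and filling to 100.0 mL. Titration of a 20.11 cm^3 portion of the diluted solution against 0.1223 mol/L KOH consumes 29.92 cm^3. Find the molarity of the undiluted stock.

n(KOH) = 0.1223 x 0.02992 = 0.003659 mol.
n(HClO4) in the aliquot = 0.003659 mol.
[diluted HClO4] = 0.003659 / 0.02011 = 0.1820 M.
Dilution factor = 100.0/6.610 = 15.13, so [stock] = 0.1820 x 15.13 = 2.75 M.

2.75 M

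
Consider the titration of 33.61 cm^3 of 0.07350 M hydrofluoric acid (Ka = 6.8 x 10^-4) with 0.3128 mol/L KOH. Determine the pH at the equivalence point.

n(HF) = 0.07350 x 0.03361 = 0.002470 mol; V(KOH) at equivalence = 0.002470/0.3128 = 0.007897 L.
At equivalence all the acid is converted to F-; total volume = 0.03361 + 0.007897 = 0.04151 L, so [F-] = 0.002470/0.04151 = 0.05952 M.
Kb = Kw/Ka = 1.0e-14 / 6.8 x 10^-4 = 1.47e-11.
[OH^-] = sqrt(Kb x [F-]) = sqrt(1.47e-11 x 0.05952) = 9.36e-7 M.
pOH = 6.03, so pH = 14.00 - 6.03 = 7.97.

7.97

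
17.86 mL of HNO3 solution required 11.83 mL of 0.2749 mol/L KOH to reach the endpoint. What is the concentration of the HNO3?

n(KOH) delivered = 0.2749 x 0.01183 = 0.003252 mol.
For a 1:1 reaction, n(HNO3) = 0.003252 mol.
[HNO3] = 0.003252 mol / 0.01786 L = 0.182 M.

0.182 M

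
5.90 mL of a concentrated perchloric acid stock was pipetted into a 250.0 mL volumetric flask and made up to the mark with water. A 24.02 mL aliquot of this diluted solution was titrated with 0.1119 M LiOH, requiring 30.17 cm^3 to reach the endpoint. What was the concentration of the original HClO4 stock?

n(LiOH) = 0.1119 x 0.03017 = 0.003376 mol.
n(HClO4) in the aliquot = 0.003376 mol.
[diluted HClO4] = 0.003376 / 0.02402 = 0.1406 M.
Dilution factor = 250.0/5.900 = 42.37, so [stock] = 0.1406 x 42.37 = 5.96 M.

5.96 M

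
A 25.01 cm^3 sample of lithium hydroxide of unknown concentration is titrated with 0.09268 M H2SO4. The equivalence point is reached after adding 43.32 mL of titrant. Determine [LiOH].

0.321 M

n(H2SO4) delivered = 0.09268 x 0.04332 = 0.004015 mol.
The reaction is 2 LiOH + 1 H2SO4, so n(LiOH) = 0.004015 x 2/1 = 0.008030 mol.
[LiOH] = 0.008030 mol / 0.02501 L = 0.321 M.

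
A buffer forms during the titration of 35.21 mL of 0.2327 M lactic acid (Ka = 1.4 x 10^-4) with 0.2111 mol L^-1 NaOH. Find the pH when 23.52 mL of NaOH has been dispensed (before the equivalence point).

Initial n(HC3H5O3) = 0.2327 x 0.03521 = 0.008193 mol.
n(NaOH) added = 0.2111 x 0.02352 = 0.004965 mol, converting that many moles of HC3H5O3 to C3H5O3-.
Remaining n(HC3H5O3) = 0.003228 mol; n(C3H5O3-) = 0.004965 mol.
By Henderson-Hasselbalch, pH = pKa + log([A^-]/[HA]) = 3.85 + log(0.004965/0.003228) = 3.85 + (+0.19) = 4.04.

4.04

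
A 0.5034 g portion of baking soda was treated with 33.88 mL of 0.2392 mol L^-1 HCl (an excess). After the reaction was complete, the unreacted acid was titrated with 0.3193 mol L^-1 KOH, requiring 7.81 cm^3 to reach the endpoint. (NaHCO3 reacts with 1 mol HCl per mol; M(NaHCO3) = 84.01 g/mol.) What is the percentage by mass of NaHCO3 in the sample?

Total n(HCl) added = 0.2392 x 0.03388 = 0.008104 mol.
n(KOH) used = 0.3193 x 0.007810 = 0.002494 mol, which equals the excess n(HCl).
So n(HCl) consumed by the sample = 0.008104 - 0.002494 = 0.005610 mol.
n(NaHCO3) = 0.005610 / 1 = 0.005610 mol.
mass NaHCO3 = 0.005610 x 84.01 = 0.4713 g, so %NaHCO3 = 0.4713/0.5034 x 100 = 93.6%.

93.6%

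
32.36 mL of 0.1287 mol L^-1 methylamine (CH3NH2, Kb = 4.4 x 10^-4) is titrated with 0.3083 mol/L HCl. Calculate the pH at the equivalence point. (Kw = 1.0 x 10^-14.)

5.84

n(CH3NH2) = 0.1287 x 0.03236 = 0.004165 mol; V(HCl) at equivalence = 0.004165/0.3083 = 0.01351 L.
At equivalence the base is fully converted to CH3NH3+; total volume = 0.04587 L, so [CH3NH3+] = 0.004165/0.04587 = 0.09080 M.
Ka(CH3NH3+) = Kw/Kb = 1.0e-14 / 4.4 x 10^-4 = 2.27e-11.
[H^+] = sqrt(Ka x [CH3NH3+]) = sqrt(2.27e-11 x 0.09080) = 1.44e-6 M.
pH = -log(1.44e-6) = 5.84.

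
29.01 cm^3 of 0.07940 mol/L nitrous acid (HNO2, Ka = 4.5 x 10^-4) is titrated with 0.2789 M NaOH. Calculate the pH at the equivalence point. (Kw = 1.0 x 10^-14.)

n(HNO2) = 0.07940 x 0.02901 = 0.002303 mol; V(NaOH) at equivalence = 0.002303/0.2789 = 0.008259 L.
At equivalence all the acid is converted to NO2-; total volume = 0.02901 + 0.008259 = 0.03727 L, so [NO2-] = 0.002303/0.03727 = 0.06180 M.
Kb = Kw/Ka = 1.0e-14 / 4.5 x 10^-4 = 2.22e-11.
[OH^-] = sqrt(Kb x [NO2-]) = sqrt(2.22e-11 x 0.06180) = 1.17e-6 M.
pOH = 5.93, so pH = 14.00 - 5.93 = 8.07.

8.07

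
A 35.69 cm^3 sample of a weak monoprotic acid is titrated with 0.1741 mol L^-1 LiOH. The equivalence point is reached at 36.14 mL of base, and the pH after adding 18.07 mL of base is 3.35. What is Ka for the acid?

4.5 x 10^-4

18.07 mL is half of the equivalence volume, so this is the half-equivalence point where [HA] = [A^-].
At half-equivalence pH = pKa, so pKa = 3.35.
Ka = 10^(-3.35) = 4.5 x 10^-4.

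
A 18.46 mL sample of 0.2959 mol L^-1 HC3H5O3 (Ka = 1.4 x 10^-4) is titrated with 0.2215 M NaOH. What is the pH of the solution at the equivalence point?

8.48

n(HC3H5O3) = 0.2959 x 0.01846 = 0.005462 mol; V(NaOH) at equivalence = 0.005462/0.2215 = 0.02466 L.
At equivalence all the acid is converted to C3H5O3-; total volume = 0.01846 + 0.02466 = 0.04312 L, so [C3H5O3-] = 0.005462/0.04312 = 0.1267 M.
Kb = Kw/Ka = 1.0e-14 / 1.4 x 10^-4 = 7.14e-11.
[OH^-] = sqrt(Kb x [C3H5O3-]) = sqrt(7.14e-11 x 0.1267) = 3.01e-6 M.
pOH = 5.52, so pH = 14.00 - 5.52 = 8.48.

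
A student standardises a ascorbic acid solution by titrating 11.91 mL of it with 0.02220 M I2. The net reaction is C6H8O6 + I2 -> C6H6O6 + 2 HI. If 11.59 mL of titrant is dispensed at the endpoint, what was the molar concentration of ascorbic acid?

0.0216 M

n(I2) = 0.02220 x 0.01159 = 0.0002573 mol.
From the balanced equation, 1 mol I2 reacts with 1 mol ascorbic acid, so n(ascorbic acid) = 0.0002573 x 1/1 = 0.0002573 mol.
[ascorbic acid] = 0.0002573 / 0.01191 L = 0.0216 M.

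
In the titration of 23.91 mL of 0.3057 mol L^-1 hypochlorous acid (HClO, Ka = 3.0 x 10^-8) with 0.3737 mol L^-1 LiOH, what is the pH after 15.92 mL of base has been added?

Initial n(HClO) = 0.3057 x 0.02391 = 0.007309 mol.
n(LiOH) added = 0.3737 x 0.01592 = 0.005949 mol, converting that many moles of HClO to ClO-.
Remaining n(HClO) = 0.001360 mol; n(ClO-) = 0.005949 mol.
By Henderson-Hasselbalch, pH = pKa + log([A^-]/[HA]) = 7.52 + log(0.005949/0.001360) = 7.52 + (+0.64) = 8.16.

8.16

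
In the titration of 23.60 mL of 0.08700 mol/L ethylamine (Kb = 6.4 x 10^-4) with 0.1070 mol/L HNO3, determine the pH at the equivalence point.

n(C2H5NH2) = 0.08700 x 0.02360 = 0.002053 mol; V(HNO3) at equivalence = 0.002053/0.1070 = 0.01919 L.
At equivalence the base is fully converted to C2H5NH3+; total volume = 0.04279 L, so [C2H5NH3+] = 0.002053/0.04279 = 0.04798 M.
Ka(C2H5NH3+) = Kw/Kb = 1.0e-14 / 6.4 x 10^-4 = 1.56e-11.
[H^+] = sqrt(Ka x [C2H5NH3+]) = sqrt(1.56e-11 x 0.04798) = 8.66e-7 M.
pH = -log(8.66e-7) = 6.06.

6.06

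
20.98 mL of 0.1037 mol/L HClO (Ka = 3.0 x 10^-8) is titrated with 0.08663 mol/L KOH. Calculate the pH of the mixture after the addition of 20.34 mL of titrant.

Initial n(HClO) = 0.1037 x 0.02098 = 0.002176 mol.
n(KOH) added = 0.08663 x 0.02034 = 0.001762 mol, converting that many moles of HClO to ClO-.
Remaining n(HClO) = 0.0004136 mol; n(ClO-) = 0.001762 mol.
By Henderson-Hasselbalch, pH = pKa + log([A^-]/[HA]) = 7.52 + log(0.001762/0.0004136) = 7.52 + (+0.63) = 8.15.

8.15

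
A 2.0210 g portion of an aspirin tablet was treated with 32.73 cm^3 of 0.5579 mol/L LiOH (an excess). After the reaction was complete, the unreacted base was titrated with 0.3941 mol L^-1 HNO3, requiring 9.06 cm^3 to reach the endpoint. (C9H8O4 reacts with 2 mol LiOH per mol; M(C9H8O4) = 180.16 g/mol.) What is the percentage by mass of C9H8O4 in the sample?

65.5%

Total n(LiOH) added = 0.5579 x 0.03273 = 0.01826 mol.
n(HNO3) used = 0.3941 x 0.009060 = 0.003571 mol, which equals the excess n(LiOH).
So n(LiOH) consumed by the sample = 0.01826 - 0.003571 = 0.01469 mol.
n(C9H8O4) = 0.01469 / 2 = 0.007345 mol.
mass C9H8O4 = 0.007345 x 180.16 = 1.323 g, so %C9H8O4 = 1.323/2.0210 x 100 = 65.5%.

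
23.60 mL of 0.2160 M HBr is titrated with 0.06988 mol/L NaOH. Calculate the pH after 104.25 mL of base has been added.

n(acid) = 0.2160 x 0.02360 = 0.005098 mol; n(NaOH) added = 0.06988 x 0.1042 = 0.007285 mol.
Base is in excess by 0.007285 - 0.005098 = 0.002187 mol in a total volume of 0.1278 L.
[OH^-] = 0.002187/0.1278 = 0.01711 M, so pOH = 1.77 and pH = 14.00 - 1.77 = 12.23.

12.23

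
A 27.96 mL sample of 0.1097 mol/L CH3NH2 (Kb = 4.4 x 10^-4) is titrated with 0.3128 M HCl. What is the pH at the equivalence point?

n(CH3NH2) = 0.1097 x 0.02796 = 0.003067 mol; V(HCl) at equivalence = 0.003067/0.3128 = 0.009806 L.
At equivalence the base is fully converted to CH3NH3+; total volume = 0.03777 L, so [CH3NH3+] = 0.003067/0.03777 = 0.08122 M.
Ka(CH3NH3+) = Kw/Kb = 1.0e-14 / 4.4 x 10^-4 = 2.27e-11.
[H^+] = sqrt(Ka x [CH3NH3+]) = sqrt(2.27e-11 x 0.08122) = 1.36e-6 M.
pH = -log(1.36e-6) = 5.87.

5.87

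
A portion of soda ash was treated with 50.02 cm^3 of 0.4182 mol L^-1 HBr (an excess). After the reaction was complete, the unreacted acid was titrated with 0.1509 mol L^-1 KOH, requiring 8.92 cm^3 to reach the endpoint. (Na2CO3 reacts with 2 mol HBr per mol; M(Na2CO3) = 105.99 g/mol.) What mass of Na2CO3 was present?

1.04 g

Total n(HBr) added = 0.4182 x 0.05002 = 0.02092 mol.
n(KOH) used = 0.1509 x 0.008920 = 0.001346 mol, which equals the excess n(HBr).
So n(HBr) consumed by the sample = 0.02092 - 0.001346 = 0.01957 mol.
n(Na2CO3) = 0.01957 / 2 = 0.009786 mol.
mass = 0.009786 mol x 105.99 g/mol = 1.04 g.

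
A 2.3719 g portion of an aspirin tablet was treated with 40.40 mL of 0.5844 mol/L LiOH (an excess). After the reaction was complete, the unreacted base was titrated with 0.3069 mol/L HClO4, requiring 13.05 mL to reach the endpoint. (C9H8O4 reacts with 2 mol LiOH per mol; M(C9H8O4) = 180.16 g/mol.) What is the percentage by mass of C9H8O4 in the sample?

Total n(LiOH) added = 0.5844 x 0.04040 = 0.02361 mol.
n(HClO4) used = 0.3069 x 0.01305 = 0.004005 mol, which equals the excess n(LiOH).
So n(LiOH) consumed by the sample = 0.02361 - 0.004005 = 0.01960 mol.
n(C9H8O4) = 0.01960 / 2 = 0.009802 mol.
mass C9H8O4 = 0.009802 x 180.16 = 1.766 g, so %C9H8O4 = 1.766/2.3719 x 100 = 74.5%.

74.5%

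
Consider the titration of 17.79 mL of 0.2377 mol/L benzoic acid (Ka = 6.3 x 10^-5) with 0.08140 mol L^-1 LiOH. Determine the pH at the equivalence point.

8.49

n(C6H5COOH) = 0.2377 x 0.01779 = 0.004229 mol; V(LiOH) at equivalence = 0.004229/0.08140 = 0.05195 L.
At equivalence all the acid is converted to C6H5COO-; total volume = 0.01779 + 0.05195 = 0.06974 L, so [C6H5COO-] = 0.004229/0.06974 = 0.06064 M.
Kb = Kw/Ka = 1.0e-14 / 6.3 x 10^-5 = 1.59e-10.
[OH^-] = sqrt(Kb x [C6H5COO-]) = sqrt(1.59e-10 x 0.06064) = 3.10e-6 M.
pOH = 5.51, so pH = 14.00 - 5.51 = 8.49.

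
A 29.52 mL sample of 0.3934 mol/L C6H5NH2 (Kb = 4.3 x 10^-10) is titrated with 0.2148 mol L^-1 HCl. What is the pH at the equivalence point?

n(C6H5NH2) = 0.3934 x 0.02952 = 0.01161 mol; V(HCl) at equivalence = 0.01161/0.2148 = 0.05407 L.
At equivalence the base is fully converted to C6H5NH3+; total volume = 0.08359 L, so [C6H5NH3+] = 0.01161/0.08359 = 0.1389 M.
Ka(C6H5NH3+) = Kw/Kb = 1.0e-14 / 4.3 x 10^-10 = 2.33e-5.
[H^+] = sqrt(Ka x [C6H5NH3+]) = sqrt(2.33e-5 x 0.1389) = 0.00180 M.
pH = -log(0.00180) = 2.75.

2.75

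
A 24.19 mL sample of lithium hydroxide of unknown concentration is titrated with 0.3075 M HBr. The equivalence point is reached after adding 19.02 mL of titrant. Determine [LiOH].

n(HBr) delivered = 0.3075 x 0.01902 = 0.005849 mol.
For a 1:1 reaction, n(LiOH) = 0.005849 mol.
[LiOH] = 0.005849 mol / 0.02419 L = 0.242 M.

0.242 M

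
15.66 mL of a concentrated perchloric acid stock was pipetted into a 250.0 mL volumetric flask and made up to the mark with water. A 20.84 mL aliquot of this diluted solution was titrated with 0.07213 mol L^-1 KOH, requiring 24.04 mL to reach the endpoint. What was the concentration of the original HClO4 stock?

n(KOH) = 0.07213 x 0.02404 = 0.001734 mol.
n(HClO4) in the aliquot = 0.001734 mol.
[diluted HClO4] = 0.001734 / 0.02084 = 0.08321 M.
Dilution factor = 250.0/15.66 = 15.96, so [stock] = 0.08321 x 15.96 = 1.33 M.

1.33 M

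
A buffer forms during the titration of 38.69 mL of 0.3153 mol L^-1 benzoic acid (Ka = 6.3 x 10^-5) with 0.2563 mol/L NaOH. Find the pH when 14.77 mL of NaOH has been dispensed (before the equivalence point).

3.85

Initial n(C6H5COOH) = 0.3153 x 0.03869 = 0.01220 mol.
n(NaOH) added = 0.2563 x 0.01477 = 0.003786 mol, converting that many moles of C6H5COOH to C6H5COO-.
Remaining n(C6H5COOH) = 0.008413 mol; n(C6H5COO-) = 0.003786 mol.
By Henderson-Hasselbalch, pH = pKa + log([A^-]/[HA]) = 4.20 + log(0.003786/0.008413) = 4.20 + (-0.35) = 3.85.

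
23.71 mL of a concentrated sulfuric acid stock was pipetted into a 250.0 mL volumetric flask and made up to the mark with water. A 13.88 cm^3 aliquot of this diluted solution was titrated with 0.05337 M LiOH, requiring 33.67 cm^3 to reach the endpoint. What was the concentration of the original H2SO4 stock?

n(LiOH) = 0.05337 x 0.03367 = 0.001797 mol.
n(H2SO4) in the aliquot = 0.001797 x 1/2 = 0.0008985 mol.
[diluted H2SO4] = 0.0008985 / 0.01388 = 0.06473 M.
Dilution factor = 250.0/23.71 = 10.54, so [stock] = 0.06473 x 10.54 = 0.683 M.

0.683 M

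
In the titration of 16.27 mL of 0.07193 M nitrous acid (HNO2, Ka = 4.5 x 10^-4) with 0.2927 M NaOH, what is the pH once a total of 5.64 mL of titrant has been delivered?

12.34

n(acid) = 0.07193 x 0.01627 = 0.001170 mol; n(NaOH) added = 0.2927 x 0.005640 = 0.001651 mol.
Base is in excess by 0.001651 - 0.001170 = 0.0004805 mol in a total volume of 0.02191 L.
[OH^-] = 0.0004805/0.02191 = 0.02193 M, so pOH = 1.66 and pH = 14.00 - 1.66 = 12.34.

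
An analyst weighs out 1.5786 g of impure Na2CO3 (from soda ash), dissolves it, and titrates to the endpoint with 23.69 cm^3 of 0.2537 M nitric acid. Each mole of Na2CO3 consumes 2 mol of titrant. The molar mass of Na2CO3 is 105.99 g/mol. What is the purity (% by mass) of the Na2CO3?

20.2%

n(HNO3) = 0.2537 x 0.02369 = 0.006010 mol.
n(Na2CO3) = 0.006010 / 2 = 0.003005 mol.
mass of Na2CO3 = 0.003005 x 105.99 = 0.3185 g.
% purity = 0.3185 / 1.5786 x 100 = 20.2%.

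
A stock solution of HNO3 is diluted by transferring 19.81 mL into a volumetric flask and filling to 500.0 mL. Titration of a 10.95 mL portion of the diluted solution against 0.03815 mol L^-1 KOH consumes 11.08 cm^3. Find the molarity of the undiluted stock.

n(KOH) = 0.03815 x 0.01108 = 0.0004227 mol.
n(HNO3) in the aliquot = 0.0004227 mol.
[diluted HNO3] = 0.0004227 / 0.01095 = 0.03860 M.
Dilution factor = 500.0/19.81 = 25.24, so [stock] = 0.03860 x 25.24 = 0.974 M.

0.974 M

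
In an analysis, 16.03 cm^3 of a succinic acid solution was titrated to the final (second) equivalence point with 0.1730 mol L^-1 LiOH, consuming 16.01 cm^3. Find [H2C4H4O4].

0.0864 M

n(LiOH) = 0.1730 x 0.01601 = 0.002770 mol.
At the final (second) equivalence point, 2 mol OH^- react per mol H2C4H4O4, so n(H2C4H4O4) = 0.002770 / 2 = 0.001385 mol.
[H2C4H4O4] = 0.001385 / 0.01603 L = 0.0864 M.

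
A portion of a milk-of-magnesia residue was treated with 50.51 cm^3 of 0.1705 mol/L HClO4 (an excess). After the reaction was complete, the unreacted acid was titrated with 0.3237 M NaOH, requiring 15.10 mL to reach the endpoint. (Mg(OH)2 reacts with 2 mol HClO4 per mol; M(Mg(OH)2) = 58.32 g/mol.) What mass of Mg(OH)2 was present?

0.109 g

Total n(HClO4) added = 0.1705 x 0.05051 = 0.008612 mol.
n(NaOH) used = 0.3237 x 0.01510 = 0.004888 mol, which equals the excess n(HClO4).
So n(HClO4) consumed by the sample = 0.008612 - 0.004888 = 0.003724 mol.
n(Mg(OH)2) = 0.003724 / 2 = 0.001862 mol.
mass = 0.001862 mol x 58.32 g/mol = 0.109 g.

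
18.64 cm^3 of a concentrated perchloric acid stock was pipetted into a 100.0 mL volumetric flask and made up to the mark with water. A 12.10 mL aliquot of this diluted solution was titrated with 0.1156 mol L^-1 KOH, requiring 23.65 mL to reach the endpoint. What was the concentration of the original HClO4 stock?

1.21 M

n(KOH) = 0.1156 x 0.02365 = 0.002734 mol.
n(HClO4) in the aliquot = 0.002734 mol.
[diluted HClO4] = 0.002734 / 0.01210 = 0.2259 M.
Dilution factor = 100.0/18.64 = 5.365, so [stock] = 0.2259 x 5.365 = 1.21 M.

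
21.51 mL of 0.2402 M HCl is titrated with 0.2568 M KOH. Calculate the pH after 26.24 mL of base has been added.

12.52

n(acid) = 0.2402 x 0.02151 = 0.005167 mol; n(KOH) added = 0.2568 x 0.02624 = 0.006738 mol.
Base is in excess by 0.006738 - 0.005167 = 0.001572 mol in a total volume of 0.04775 L.
[OH^-] = 0.001572/0.04775 = 0.03292 M, so pOH = 1.48 and pH = 14.00 - 1.48 = 12.52.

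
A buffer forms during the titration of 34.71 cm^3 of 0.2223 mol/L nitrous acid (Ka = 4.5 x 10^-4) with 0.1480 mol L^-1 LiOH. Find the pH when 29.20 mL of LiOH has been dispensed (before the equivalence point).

3.45

Initial n(HNO2) = 0.2223 x 0.03471 = 0.007716 mol.
n(LiOH) added = 0.1480 x 0.02920 = 0.004322 mol, converting that many moles of HNO2 to NO2-.
Remaining n(HNO2) = 0.003394 mol; n(NO2-) = 0.004322 mol.
By Henderson-Hasselbalch, pH = pKa + log([A^-]/[HA]) = 3.35 + log(0.004322/0.003394) = 3.35 + (+0.10) = 3.45.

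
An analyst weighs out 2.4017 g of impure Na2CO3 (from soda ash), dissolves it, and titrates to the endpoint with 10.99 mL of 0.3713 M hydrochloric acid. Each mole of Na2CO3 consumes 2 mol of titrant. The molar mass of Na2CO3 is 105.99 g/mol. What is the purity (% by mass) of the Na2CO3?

n(HCl) = 0.3713 x 0.01099 = 0.004081 mol.
n(Na2CO3) = 0.004081 / 2 = 0.002040 mol.
mass of Na2CO3 = 0.002040 x 105.99 = 0.2163 g.
% purity = 0.2163 / 2.4017 x 100 = 9.00%.

9.00%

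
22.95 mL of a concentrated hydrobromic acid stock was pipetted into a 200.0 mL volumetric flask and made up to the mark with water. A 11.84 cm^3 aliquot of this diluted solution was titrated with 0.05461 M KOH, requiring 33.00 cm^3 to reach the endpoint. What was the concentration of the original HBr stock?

n(KOH) = 0.05461 x 0.03300 = 0.001802 mol.
n(HBr) in the aliquot = 0.001802 mol.
[diluted HBr] = 0.001802 / 0.01184 = 0.1522 M.
Dilution factor = 200.0/22.95 = 8.715, so [stock] = 0.1522 x 8.715 = 1.33 M.

1.33 M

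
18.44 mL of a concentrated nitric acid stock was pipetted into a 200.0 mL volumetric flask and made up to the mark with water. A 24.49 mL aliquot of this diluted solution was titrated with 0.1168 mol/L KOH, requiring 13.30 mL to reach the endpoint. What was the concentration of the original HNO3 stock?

0.688 M

n(KOH) = 0.1168 x 0.01330 = 0.001553 mol.
n(HNO3) in the aliquot = 0.001553 mol.
[diluted HNO3] = 0.001553 / 0.02449 = 0.06343 M.
Dilution factor = 200.0/18.44 = 10.85, so [stock] = 0.06343 x 10.85 = 0.688 M.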